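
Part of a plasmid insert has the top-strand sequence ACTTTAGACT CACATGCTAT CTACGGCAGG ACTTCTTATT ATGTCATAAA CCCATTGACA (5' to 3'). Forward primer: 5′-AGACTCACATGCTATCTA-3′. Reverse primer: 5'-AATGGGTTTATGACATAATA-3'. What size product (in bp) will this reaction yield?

The forward primer matches the template at positions 6–23.
Reverse complement of the reverse primer: TATTATGTCATAAACCCATT. This occurs on the top strand at positions 37–56.
The product runs from position 6 to position 56, so its length is 56 − 6 + 1 = 51 bp.

51 bp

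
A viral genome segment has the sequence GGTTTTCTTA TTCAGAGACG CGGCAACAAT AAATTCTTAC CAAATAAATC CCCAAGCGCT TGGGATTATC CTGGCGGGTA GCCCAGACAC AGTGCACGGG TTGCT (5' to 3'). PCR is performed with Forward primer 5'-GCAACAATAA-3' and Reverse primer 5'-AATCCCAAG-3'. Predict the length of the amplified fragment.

45 bp

Scanning the template, GCAACAATAA occurs at positions 23–32; this primer anneals to the bottom strand there with its 3' end pointing downstream.
Reverse complement of the reverse primer: CTTGGGATT. This occurs on the top strand at positions 59–67.
Product length = (reverse-primer end) − (forward-primer start) + 1 = 67 − 23 + 1 = 45 bp.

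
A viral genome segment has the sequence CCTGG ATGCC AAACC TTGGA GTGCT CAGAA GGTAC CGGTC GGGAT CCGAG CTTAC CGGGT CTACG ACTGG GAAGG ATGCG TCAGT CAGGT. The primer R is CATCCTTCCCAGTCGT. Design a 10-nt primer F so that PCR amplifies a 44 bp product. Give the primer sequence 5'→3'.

5'-CCGGTCGGGA-3'

The reverse primer's reverse complement ACGACTGGGAAGGATG matches the template at positions 63–78, so the product ends at position 78.
A 44 bp product then starts at position 78 − 44 + 1 = 35.
The forward primer is identical to the top strand there: CCGGTCGGGA.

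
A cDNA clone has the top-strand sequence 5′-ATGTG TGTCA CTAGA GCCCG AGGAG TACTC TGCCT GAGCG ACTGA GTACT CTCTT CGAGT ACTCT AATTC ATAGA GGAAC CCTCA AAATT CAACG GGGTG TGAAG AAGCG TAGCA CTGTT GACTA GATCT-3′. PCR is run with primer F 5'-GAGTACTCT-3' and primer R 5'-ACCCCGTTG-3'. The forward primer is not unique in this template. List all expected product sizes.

77 bp, 56 bp, 43 bp

The forward primer GAGTACTCT matches the top strand at positions 23–31, 44–52, 57–65.
The reverse primer's reverse complement is CAACGGGGT, matching at positions 91–99.
Each forward site pairs with the reverse site to give a product ending at position 99: sizes 77, 56, 43 bp.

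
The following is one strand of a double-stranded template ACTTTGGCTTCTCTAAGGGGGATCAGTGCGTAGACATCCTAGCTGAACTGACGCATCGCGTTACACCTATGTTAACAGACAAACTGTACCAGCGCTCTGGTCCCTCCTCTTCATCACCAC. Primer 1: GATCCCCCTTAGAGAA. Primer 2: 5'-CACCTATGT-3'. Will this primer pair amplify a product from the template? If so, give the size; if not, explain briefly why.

No product — the primers' 3' ends point away from each other.

Primer 1 (GATCCCCCTTAGAGAA) has reverse complement TTCTCTAAGGGGGATC, which matches the top strand at positions 9–24; primer 1 anneals to the top strand there with its 3' end pointing upstream toward position 9.
Primer 2 (CACCTATGT) matches the top strand directly at positions 64–72; it anneals to the bottom strand with its 3' end pointing downstream toward position 72.
The 3' ends diverge (primer 1 extends toward position 1, primer 2 toward position 120), so the primers never converge on a shared product.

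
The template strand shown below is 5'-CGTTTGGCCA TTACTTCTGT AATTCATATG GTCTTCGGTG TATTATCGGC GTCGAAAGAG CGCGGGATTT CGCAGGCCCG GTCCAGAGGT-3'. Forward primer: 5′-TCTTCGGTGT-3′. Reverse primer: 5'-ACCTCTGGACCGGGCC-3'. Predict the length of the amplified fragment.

59 bp

The forward primer matches the template at positions 32–41.
Reverse complement of the reverse primer: GGCCCGGTCCAGAGGT. This occurs on the top strand at positions 75–90.
Product length = (reverse-primer end) − (forward-primer start) + 1 = 90 − 32 + 1 = 59 bp.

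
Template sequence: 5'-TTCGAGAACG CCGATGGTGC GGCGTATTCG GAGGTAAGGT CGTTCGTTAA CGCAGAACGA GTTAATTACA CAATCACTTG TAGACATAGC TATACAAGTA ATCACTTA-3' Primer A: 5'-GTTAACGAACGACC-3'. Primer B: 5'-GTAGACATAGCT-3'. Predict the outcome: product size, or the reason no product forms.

Primer A (GTTAACGAACGACC) has reverse complement GGTCGTTCGTTAAC, which matches the top strand at positions 38–51; primer A anneals to the top strand there with its 3' end pointing upstream toward position 38.
Primer B (GTAGACATAGCT) matches the top strand directly at positions 80–91; it anneals to the bottom strand with its 3' end pointing downstream toward position 91.
The 3' ends diverge (primer A extends toward position 1, primer B toward position 108), so the primers never converge on a shared product.

No product — the primers' 3' ends point away from each other.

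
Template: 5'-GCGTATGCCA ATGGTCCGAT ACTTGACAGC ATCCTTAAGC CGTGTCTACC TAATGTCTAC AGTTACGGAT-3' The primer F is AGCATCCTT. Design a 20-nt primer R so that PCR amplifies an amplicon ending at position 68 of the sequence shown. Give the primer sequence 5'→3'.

5'-CCGTAACTGTAGACATTAGG-3'

The forward primer binds at positions 28–36; the product's 3' end on the top strand is position 68.
The reverse primer anneals to the top strand over positions 49–68, i.e. to CCTAATGTCTACAGTTACGG.
Its sequence written 5'→3' is the reverse complement: CCGTAACTGTAGACATTAGG.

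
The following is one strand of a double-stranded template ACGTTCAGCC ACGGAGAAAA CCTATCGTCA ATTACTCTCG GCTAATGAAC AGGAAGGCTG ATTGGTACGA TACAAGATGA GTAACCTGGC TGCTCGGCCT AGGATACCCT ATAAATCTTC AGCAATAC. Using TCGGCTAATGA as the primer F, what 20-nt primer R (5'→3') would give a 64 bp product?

5'-TAGGCCGAGCAGCCAGGTTA-3'

The forward primer binds at positions 38–48, so a 64 bp product ends at position 38 + 64 − 1 = 101.
The reverse primer anneals to the top strand over positions 82–101, i.e. to TAACCTGGCTGCTCGGCCTA.
Its sequence written 5'→3' is the reverse complement: TAGGCCGAGCAGCCAGGTTA.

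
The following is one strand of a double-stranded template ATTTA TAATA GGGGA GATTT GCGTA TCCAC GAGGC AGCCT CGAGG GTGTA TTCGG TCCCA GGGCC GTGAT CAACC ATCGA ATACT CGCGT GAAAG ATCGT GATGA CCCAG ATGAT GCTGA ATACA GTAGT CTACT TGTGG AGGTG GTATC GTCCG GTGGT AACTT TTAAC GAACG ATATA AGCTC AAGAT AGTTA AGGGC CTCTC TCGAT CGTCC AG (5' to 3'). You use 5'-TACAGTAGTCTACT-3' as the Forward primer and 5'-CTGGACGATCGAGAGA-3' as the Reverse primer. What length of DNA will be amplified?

96 bp

Forward primer TACAGTAGTCTACT is found on the top strand at positions 122–135.
The reverse primer's reverse complement is TCTCTCGATCGTCCAG, which matches the template at positions 202–217.
Amplicon spans positions 122–217: 96 bp.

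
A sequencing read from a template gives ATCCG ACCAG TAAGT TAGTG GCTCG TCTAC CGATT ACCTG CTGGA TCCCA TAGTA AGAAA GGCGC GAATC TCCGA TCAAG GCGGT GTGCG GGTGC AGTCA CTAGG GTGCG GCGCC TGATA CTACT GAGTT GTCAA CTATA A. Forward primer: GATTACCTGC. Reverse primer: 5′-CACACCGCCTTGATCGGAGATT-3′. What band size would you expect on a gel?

The forward primer matches the template at positions 32–41.
The reverse primer's reverse complement is AATCTCCGATCAAGGCGGTGTG, which matches the template at positions 67–88.
Amplicon spans positions 32–88: 57 bp.

57 bp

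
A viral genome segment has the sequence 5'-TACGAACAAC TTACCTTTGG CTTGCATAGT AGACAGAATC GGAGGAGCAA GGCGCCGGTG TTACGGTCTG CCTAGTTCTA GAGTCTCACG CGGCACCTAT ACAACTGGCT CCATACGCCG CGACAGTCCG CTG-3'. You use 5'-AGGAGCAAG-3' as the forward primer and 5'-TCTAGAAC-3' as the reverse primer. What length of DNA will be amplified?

40 bp

Forward primer AGGAGCAAG is found on the top strand at positions 43–51.
Taking the reverse complement of TCTAGAAC gives GTTCTAGA, found at positions 75–82 on the template; the primer anneals here to the top strand with its 3' end pointing upstream.
The product runs from position 43 to position 82, so its length is 82 − 43 + 1 = 40 bp.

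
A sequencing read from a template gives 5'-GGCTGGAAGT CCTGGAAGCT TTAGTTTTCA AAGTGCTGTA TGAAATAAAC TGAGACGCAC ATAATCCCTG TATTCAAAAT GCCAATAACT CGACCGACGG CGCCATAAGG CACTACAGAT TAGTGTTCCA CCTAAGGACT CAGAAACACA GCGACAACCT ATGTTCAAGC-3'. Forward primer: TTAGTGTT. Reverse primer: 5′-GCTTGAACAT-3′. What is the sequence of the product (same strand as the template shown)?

The forward primer matches the template at positions 120–127.
The reverse primer's reverse complement is ATGTTCAAGC, which matches the template at positions 161–170.
The product is the template from position 120 through 170 (51 bp).

5'-TTAGTGTTCCACCTAAGGACTCAGAAACACAGCGACAACCTATGTTCAAGC-3'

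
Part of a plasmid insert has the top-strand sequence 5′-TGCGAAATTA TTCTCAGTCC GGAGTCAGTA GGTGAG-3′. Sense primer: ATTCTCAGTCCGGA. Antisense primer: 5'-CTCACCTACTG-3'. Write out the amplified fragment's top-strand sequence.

5'-ATTCTCAGTCCGGAGTCAGTAGGTGAG-3'

Scanning the template, ATTCTCAGTCCGGA occurs at positions 10–23; this primer anneals to the bottom strand there with its 3' end pointing downstream.
Taking the reverse complement of CTCACCTACTG gives CAGTAGGTGAG, found at positions 26–36 on the template; the primer anneals here to the top strand with its 3' end pointing upstream.
The product is the template from position 10 through 36 (27 bp).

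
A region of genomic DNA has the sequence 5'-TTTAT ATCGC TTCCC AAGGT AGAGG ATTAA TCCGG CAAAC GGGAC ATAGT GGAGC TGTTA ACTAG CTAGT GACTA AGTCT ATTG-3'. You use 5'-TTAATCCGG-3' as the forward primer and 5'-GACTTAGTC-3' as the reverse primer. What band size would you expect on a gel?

Scanning the template, TTAATCCGG occurs at positions 27–35; this primer anneals to the bottom strand there with its 3' end pointing downstream.
Reverse complement of the reverse primer: GACTAAGTC. This occurs on the top strand at positions 71–79.
Product length = (reverse-primer end) − (forward-primer start) + 1 = 79 − 27 + 1 = 53 bp.

53 bp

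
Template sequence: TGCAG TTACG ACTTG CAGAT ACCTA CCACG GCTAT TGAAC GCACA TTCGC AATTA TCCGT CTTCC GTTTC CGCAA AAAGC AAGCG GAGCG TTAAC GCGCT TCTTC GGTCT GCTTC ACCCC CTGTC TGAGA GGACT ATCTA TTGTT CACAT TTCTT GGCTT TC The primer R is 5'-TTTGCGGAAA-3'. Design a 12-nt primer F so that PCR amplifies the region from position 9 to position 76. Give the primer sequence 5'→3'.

5'-CGACTTGCAGAT-3'

The reverse primer's reverse complement TTTCCGCAAA matches the template at positions 67–76; the product starts at position 9.
The forward primer is identical to the top strand over positions 9–20: CGACTTGCAGAT.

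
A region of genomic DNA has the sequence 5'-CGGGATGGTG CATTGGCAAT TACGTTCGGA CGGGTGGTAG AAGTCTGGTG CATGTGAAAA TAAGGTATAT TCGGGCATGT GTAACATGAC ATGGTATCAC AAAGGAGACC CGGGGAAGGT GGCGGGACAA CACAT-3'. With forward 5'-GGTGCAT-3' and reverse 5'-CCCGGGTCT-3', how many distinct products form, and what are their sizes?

Two products: 108 bp, 68 bp

The forward primer GGTGCAT matches the top strand at positions 7–13, 47–53.
The reverse primer's reverse complement is AGACCCGGG, matching at positions 106–114.
Each forward site pairs with the reverse site to give a product ending at position 114: sizes 108, 68 bp.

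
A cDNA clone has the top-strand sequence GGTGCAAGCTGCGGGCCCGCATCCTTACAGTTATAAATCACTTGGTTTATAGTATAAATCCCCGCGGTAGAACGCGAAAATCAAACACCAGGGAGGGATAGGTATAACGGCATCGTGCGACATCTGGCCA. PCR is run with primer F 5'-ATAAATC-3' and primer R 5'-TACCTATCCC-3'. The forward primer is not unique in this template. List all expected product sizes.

72 bp, 51 bp

The forward primer ATAAATC matches the top strand at positions 33–39, 54–60.
The reverse primer's reverse complement is GGGATAGGTA, matching at positions 95–104.
Each forward site pairs with the reverse site to give a product ending at position 104: sizes 72, 51 bp.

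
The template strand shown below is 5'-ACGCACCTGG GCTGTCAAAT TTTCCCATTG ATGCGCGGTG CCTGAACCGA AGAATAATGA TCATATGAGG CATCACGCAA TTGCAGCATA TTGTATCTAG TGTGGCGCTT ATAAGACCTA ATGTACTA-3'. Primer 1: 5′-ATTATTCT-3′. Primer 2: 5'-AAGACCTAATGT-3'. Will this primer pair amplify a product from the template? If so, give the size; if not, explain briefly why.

No product — the primers' 3' ends point away from each other.

Primer 1 (ATTATTCT) has reverse complement AGAATAAT, which matches the top strand at positions 51–58; primer 1 anneals to the top strand there with its 3' end pointing upstream toward position 51.
Primer 2 (AAGACCTAATGT) matches the top strand directly at positions 113–124; it anneals to the bottom strand with its 3' end pointing downstream toward position 124.
The 3' ends diverge (primer 1 extends toward position 1, primer 2 toward position 128), so the primers never converge on a shared product.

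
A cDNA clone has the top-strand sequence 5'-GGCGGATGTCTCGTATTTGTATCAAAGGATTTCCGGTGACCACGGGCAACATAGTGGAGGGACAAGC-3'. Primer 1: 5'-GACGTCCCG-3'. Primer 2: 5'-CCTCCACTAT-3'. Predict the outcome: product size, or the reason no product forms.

Primer 1 (GACGTCCCG) does not match the top strand, and its reverse complement CGGGACGTC does not match either.
With no annealing site for primer 1, no amplification occurs.

No product — primer 1 has no binding site in the template.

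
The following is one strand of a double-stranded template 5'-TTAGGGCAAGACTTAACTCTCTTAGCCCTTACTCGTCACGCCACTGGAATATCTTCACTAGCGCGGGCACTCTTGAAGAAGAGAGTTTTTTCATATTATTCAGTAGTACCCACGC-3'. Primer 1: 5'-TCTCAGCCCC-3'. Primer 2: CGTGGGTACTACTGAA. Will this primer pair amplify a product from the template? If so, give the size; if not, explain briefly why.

Primer 1 (TCTCAGCCCC) does not match the top strand, and its reverse complement GGGGCTGAGA does not match either.
With no annealing site for primer 1, no amplification occurs.

No product — primer 1 has no binding site in the template.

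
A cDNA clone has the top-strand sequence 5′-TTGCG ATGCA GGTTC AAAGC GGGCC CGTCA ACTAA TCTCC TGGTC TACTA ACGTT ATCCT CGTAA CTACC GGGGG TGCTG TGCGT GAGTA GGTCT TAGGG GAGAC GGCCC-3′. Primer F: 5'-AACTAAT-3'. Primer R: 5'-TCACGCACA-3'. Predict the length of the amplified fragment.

Scanning the template, AACTAAT occurs at positions 30–36; this primer anneals to the bottom strand there with its 3' end pointing downstream.
The reverse primer's reverse complement is TGTGCGTGA, which matches the template at positions 79–87.
Product length = (reverse-primer end) − (forward-primer start) + 1 = 87 − 30 + 1 = 58 bp.

58 bp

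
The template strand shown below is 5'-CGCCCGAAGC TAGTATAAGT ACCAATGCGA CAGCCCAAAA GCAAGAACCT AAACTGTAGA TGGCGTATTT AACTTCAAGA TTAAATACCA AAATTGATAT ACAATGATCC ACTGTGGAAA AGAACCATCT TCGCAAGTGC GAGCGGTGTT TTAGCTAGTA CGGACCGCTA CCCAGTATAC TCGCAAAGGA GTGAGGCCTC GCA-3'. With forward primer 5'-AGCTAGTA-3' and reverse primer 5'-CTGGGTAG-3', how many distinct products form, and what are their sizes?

Two products: 168 bp, 23 bp

The forward primer AGCTAGTA matches the top strand at positions 8–15, 153–160.
The reverse primer's reverse complement is CTACCCAG, matching at positions 168–175.
Each forward site pairs with the reverse site to give a product ending at position 175: sizes 168, 23 bp.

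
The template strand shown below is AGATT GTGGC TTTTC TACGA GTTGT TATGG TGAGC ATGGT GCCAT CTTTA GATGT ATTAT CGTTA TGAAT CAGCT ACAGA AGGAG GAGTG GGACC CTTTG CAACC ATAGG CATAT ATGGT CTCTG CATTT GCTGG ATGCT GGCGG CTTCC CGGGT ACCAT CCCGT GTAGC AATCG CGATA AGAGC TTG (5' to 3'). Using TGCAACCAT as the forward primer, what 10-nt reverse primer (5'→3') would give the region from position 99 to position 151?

The product's 3' end on the top strand is position 151.
The reverse primer anneals to the top strand over positions 142–151, i.e. to GCGGCTTCCC.
Its sequence written 5'→3' is the reverse complement: GGGAAGCCGC.

5'-GGGAAGCCGC-3'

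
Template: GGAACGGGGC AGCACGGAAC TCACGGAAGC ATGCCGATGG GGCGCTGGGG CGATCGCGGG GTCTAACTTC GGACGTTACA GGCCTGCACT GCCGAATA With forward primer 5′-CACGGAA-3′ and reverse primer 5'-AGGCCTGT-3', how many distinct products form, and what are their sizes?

Two products: 73 bp, 64 bp

The forward primer CACGGAA matches the top strand at positions 13–19, 22–28.
The reverse primer's reverse complement is ACAGGCCT, matching at positions 78–85.
Each forward site pairs with the reverse site to give a product ending at position 85: sizes 73, 64 bp.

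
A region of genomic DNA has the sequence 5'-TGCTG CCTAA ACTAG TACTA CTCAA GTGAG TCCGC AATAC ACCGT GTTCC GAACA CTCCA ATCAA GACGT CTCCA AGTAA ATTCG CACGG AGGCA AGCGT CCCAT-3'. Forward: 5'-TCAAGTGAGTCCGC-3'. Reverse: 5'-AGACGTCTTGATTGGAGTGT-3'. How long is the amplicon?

51 bp

Forward primer TCAAGTGAGTCCGC is found on the top strand at positions 22–35.
Reverse complement of the reverse primer: ACACTCCAATCAAGACGTCT. This occurs on the top strand at positions 53–72.
Product length = (reverse-primer end) − (forward-primer start) + 1 = 72 − 22 + 1 = 51 bp.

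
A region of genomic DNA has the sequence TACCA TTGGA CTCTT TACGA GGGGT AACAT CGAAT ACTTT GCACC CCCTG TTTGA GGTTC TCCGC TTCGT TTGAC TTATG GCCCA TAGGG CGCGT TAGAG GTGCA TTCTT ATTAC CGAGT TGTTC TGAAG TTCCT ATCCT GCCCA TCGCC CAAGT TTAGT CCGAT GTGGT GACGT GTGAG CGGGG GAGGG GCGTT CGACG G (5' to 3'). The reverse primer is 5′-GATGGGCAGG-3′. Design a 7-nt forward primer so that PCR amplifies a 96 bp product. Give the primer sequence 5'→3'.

The reverse primer's reverse complement CCTGCCCATC matches the template at positions 138–147, so the product ends at position 147.
A 96 bp product then starts at position 147 − 96 + 1 = 52.
The forward primer is identical to the top strand there: TTGAGGT.

5'-TTGAGGT-3'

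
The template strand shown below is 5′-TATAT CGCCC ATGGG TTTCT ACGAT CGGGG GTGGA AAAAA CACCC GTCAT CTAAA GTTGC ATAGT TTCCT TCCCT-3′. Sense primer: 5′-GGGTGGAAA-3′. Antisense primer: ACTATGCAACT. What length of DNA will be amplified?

37 bp

Forward primer GGGTGGAAA is found on the top strand at positions 29–37.
The reverse primer's reverse complement is AGTTGCATAGT, which matches the template at positions 55–65.
Amplicon spans positions 29–65: 37 bp.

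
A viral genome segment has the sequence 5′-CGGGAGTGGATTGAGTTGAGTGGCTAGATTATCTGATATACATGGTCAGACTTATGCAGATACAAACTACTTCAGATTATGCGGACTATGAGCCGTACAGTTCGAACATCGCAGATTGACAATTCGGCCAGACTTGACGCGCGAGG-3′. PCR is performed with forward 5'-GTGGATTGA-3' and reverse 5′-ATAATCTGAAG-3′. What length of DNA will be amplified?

The forward primer matches the template at positions 6–14.
The reverse primer's reverse complement is CTTCAGATTAT, which matches the template at positions 70–80.
The product runs from position 6 to position 80, so its length is 80 − 6 + 1 = 75 bp.

75 bp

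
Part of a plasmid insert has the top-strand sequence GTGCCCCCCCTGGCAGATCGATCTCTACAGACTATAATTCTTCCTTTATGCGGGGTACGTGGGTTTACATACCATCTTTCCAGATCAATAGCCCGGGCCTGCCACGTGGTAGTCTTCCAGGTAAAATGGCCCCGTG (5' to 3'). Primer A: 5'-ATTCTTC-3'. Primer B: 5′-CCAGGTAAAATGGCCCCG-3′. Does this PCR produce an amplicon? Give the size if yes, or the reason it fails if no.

Primer A (ATTCTTC) matches the top strand at positions 37–43 (3' end points downstream).
Primer B (CCAGGTAAAATGGCCCCG) also matches the top strand directly, at positions 117–134 — its reverse complement CGGGGCCATTTTACCTGG is not present.
Both primers anneal to the bottom strand with 3' ends pointing the same way, so neither can prime synthesis back toward the other.

No product — both primers anneal to the same strand and extend in the same direction.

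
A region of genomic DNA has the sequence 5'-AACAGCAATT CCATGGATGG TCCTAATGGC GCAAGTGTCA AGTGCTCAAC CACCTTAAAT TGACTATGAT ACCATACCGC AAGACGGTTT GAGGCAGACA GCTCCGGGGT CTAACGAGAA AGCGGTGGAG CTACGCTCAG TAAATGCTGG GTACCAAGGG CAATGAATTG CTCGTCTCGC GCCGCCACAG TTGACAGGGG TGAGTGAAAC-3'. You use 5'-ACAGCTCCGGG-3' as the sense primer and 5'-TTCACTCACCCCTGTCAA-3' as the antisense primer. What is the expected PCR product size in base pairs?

Scanning the template, ACAGCTCCGGG occurs at positions 98–108; this primer anneals to the bottom strand there with its 3' end pointing downstream.
The reverse primer's reverse complement is TTGACAGGGGTGAGTGAA, which matches the template at positions 191–208.
Product length = (reverse-primer end) − (forward-primer start) + 1 = 208 − 98 + 1 = 111 bp.

111 bp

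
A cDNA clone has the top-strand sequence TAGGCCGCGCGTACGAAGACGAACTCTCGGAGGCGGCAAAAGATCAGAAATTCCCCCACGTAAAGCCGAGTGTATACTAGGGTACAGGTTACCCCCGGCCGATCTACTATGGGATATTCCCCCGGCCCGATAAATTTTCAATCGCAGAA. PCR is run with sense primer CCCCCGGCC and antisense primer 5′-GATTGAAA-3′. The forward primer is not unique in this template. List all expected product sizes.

52 bp, 25 bp

The forward primer CCCCCGGCC matches the top strand at positions 92–100, 119–127.
The reverse primer's reverse complement is TTTCAATC, matching at positions 136–143.
Each forward site pairs with the reverse site to give a product ending at position 143: sizes 52, 25 bp.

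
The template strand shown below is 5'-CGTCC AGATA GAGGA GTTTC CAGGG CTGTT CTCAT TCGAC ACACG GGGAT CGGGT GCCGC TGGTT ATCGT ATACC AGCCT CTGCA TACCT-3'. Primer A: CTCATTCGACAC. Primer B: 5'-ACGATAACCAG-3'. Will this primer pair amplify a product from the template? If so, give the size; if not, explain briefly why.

Yes — a 40 bp product.

Primer A (CTCATTCGACAC) matches the top strand at positions 31–42; it acts as a forward primer.
Primer B's reverse complement is CTGGTTATCGT, matching the top strand at positions 60–70; it acts as a reverse primer.
The 3' ends face each other across positions 31–70, giving a 40 bp product.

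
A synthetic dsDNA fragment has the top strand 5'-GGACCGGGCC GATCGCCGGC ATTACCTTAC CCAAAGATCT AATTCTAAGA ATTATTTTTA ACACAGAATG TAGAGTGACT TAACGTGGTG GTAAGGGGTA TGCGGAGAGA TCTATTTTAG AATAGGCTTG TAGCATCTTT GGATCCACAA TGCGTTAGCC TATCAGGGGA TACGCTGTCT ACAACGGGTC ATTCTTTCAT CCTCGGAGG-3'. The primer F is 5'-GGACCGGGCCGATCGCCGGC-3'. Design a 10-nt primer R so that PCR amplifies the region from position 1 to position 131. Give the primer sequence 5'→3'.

The product's 3' end on the top strand is position 131.
The reverse primer anneals to the top strand over positions 122–131, i.e. to ATAGGCTTGT.
Its sequence written 5'→3' is the reverse complement: ACAAGCCTAT.

5'-ACAAGCCTAT-3'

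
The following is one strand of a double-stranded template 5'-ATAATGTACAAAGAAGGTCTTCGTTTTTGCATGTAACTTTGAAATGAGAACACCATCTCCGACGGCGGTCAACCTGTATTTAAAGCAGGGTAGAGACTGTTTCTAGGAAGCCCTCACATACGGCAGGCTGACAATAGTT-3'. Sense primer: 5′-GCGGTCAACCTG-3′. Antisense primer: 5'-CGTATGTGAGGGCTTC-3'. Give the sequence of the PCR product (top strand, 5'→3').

Scanning the template, GCGGTCAACCTG occurs at positions 65–76; this primer anneals to the bottom strand there with its 3' end pointing downstream.
Reverse complement of the reverse primer: GAAGCCCTCACATACG. This occurs on the top strand at positions 107–122.
The product is the template from position 65 through 122 (58 bp).

5'-GCGGTCAACCTGTATTTAAAGCAGGGTAGAGACTGTTTCTAGGAAGCCCTCACATACG-3'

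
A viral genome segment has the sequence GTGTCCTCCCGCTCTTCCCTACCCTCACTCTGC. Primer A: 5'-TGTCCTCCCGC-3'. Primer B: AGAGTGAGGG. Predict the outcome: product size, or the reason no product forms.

Primer A (TGTCCTCCCGC) matches the top strand at positions 2–12; it acts as a forward primer.
Primer B's reverse complement is CCCTCACTCT, matching the top strand at positions 22–31; it acts as a reverse primer.
The 3' ends face each other across positions 2–31, giving a 30 bp product.

Yes — a 30 bp product.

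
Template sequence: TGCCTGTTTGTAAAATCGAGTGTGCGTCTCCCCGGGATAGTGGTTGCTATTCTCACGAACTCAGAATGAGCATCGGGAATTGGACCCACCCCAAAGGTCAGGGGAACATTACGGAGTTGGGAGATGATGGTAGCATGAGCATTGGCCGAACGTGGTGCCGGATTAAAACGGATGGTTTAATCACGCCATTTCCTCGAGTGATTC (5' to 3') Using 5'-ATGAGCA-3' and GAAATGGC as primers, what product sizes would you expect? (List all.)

127 bp, 58 bp

The forward primer ATGAGCA matches the top strand at positions 66–72, 135–141.
The reverse primer's reverse complement is GCCATTTC, matching at positions 185–192.
Each forward site pairs with the reverse site to give a product ending at position 192: sizes 127, 58 bp.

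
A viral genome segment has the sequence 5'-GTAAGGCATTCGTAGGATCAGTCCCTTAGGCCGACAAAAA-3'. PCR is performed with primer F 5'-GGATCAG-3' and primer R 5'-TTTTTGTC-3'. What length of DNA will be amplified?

Scanning the template, GGATCAG occurs at positions 15–21; this primer anneals to the bottom strand there with its 3' end pointing downstream.
Reverse complement of the reverse primer: GACAAAAA. This occurs on the top strand at positions 33–40.
The product runs from position 15 to position 40, so its length is 40 − 15 + 1 = 26 bp.

26 bp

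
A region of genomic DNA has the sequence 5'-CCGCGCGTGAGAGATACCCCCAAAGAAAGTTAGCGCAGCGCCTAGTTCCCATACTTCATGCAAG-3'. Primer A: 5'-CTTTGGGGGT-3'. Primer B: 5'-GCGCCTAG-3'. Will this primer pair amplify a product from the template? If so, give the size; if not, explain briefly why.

Primer A (CTTTGGGGGT) has reverse complement ACCCCCAAAG, which matches the top strand at positions 16–25; primer A anneals to the top strand there with its 3' end pointing upstream toward position 16.
Primer B (GCGCCTAG) matches the top strand directly at positions 38–45; it anneals to the bottom strand with its 3' end pointing downstream toward position 45.
The 3' ends diverge (primer A extends toward position 1, primer B toward position 64), so the primers never converge on a shared product.

No product — the primers' 3' ends point away from each other.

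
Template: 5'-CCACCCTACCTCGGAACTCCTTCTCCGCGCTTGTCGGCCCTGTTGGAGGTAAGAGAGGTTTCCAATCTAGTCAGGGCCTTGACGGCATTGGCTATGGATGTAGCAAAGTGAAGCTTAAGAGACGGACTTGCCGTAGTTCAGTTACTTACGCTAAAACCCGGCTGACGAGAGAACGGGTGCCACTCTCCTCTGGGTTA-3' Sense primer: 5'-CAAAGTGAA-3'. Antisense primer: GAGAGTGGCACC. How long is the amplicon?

84 bp

The forward primer matches the template at positions 104–112.
Taking the reverse complement of GAGAGTGGCACC gives GGTGCCACTCTC, found at positions 176–187 on the template; the primer anneals here to the top strand with its 3' end pointing upstream.
Amplicon spans positions 104–187: 84 bp.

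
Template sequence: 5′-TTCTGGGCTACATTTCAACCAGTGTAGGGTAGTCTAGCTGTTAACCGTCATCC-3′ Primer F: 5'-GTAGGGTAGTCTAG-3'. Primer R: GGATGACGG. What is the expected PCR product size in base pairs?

The forward primer matches the template at positions 24–37.
Taking the reverse complement of GGATGACGG gives CCGTCATCC, found at positions 45–53 on the template; the primer anneals here to the top strand with its 3' end pointing upstream.
Product length = (reverse-primer end) − (forward-primer start) + 1 = 53 − 24 + 1 = 30 bp.

30 bp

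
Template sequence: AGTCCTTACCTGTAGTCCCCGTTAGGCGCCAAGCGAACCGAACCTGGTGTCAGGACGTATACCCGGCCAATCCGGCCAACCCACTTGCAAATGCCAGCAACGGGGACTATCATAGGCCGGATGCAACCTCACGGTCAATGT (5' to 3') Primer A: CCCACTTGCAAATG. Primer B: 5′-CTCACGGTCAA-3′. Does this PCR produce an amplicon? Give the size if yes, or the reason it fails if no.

Primer A (CCCACTTGCAAATG) matches the top strand at positions 80–93 (3' end points downstream).
Primer B (CTCACGGTCAA) also matches the top strand directly, at positions 128–138 — its reverse complement TTGACCGTGAG is not present.
Both primers anneal to the bottom strand with 3' ends pointing the same way, so neither can prime synthesis back toward the other.

No product — both primers anneal to the same strand and extend in the same direction.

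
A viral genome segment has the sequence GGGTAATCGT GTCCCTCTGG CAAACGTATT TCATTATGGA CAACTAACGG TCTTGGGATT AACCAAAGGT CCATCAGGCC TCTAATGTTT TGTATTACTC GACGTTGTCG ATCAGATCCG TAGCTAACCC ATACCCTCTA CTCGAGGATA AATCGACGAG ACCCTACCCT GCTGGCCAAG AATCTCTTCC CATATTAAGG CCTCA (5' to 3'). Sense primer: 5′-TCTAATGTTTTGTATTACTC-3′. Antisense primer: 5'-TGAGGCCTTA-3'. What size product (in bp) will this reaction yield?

125 bp

The forward primer matches the template at positions 81–100.
Taking the reverse complement of TGAGGCCTTA gives TAAGGCCTCA, found at positions 196–205 on the template; the primer anneals here to the top strand with its 3' end pointing upstream.
The product runs from position 81 to position 205, so its length is 205 − 81 + 1 = 125 bp.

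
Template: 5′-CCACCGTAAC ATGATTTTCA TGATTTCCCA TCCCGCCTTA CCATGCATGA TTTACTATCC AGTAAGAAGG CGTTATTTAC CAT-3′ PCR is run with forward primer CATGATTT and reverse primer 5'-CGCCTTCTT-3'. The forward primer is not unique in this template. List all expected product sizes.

63 bp, 54 bp, 27 bp

The forward primer CATGATTT matches the top strand at positions 10–17, 19–26, 46–53.
The reverse primer's reverse complement is AAGAAGGCG, matching at positions 64–72.
Each forward site pairs with the reverse site to give a product ending at position 72: sizes 63, 54, 27 bp.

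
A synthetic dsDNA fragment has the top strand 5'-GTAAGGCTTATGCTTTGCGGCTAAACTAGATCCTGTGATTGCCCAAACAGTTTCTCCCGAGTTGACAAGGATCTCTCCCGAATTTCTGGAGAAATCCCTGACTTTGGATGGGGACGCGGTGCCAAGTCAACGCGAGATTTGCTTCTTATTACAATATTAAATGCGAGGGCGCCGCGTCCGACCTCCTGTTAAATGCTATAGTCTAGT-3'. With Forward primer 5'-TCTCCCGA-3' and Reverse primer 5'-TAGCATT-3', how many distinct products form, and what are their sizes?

Two products: 146 bp, 125 bp

The forward primer TCTCCCGA matches the top strand at positions 53–60, 74–81.
The reverse primer's reverse complement is AATGCTA, matching at positions 192–198.
Each forward site pairs with the reverse site to give a product ending at position 198: sizes 146, 125 bp.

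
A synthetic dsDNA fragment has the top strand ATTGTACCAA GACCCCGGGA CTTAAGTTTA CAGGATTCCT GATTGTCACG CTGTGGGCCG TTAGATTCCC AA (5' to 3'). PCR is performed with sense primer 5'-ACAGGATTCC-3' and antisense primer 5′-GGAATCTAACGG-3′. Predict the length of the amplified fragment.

Forward primer ACAGGATTCC is found on the top strand at positions 30–39.
Taking the reverse complement of GGAATCTAACGG gives CCGTTAGATTCC, found at positions 58–69 on the template; the primer anneals here to the top strand with its 3' end pointing upstream.
The product runs from position 30 to position 69, so its length is 69 − 30 + 1 = 40 bp.

40 bp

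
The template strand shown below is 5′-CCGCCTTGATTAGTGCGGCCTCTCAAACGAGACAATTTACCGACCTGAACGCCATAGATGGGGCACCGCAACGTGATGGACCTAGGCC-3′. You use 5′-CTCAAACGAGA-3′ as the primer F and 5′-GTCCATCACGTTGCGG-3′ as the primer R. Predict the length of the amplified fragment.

60 bp

Forward primer CTCAAACGAGA is found on the top strand at positions 22–32.
Reverse complement of the reverse primer: CCGCAACGTGATGGAC. This occurs on the top strand at positions 66–81.
Product length = (reverse-primer end) − (forward-primer start) + 1 = 81 − 22 + 1 = 60 bp.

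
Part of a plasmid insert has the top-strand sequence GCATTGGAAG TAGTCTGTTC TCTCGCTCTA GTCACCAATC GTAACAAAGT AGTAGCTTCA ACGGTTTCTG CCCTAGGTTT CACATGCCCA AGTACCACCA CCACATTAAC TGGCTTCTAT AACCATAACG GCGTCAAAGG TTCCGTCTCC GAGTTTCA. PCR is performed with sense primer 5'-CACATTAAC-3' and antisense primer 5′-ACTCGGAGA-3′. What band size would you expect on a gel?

53 bp

Forward primer CACATTAAC is found on the top strand at positions 102–110.
The reverse primer's reverse complement is TCTCCGAGT, which matches the template at positions 146–154.
The product runs from position 102 to position 154, so its length is 154 − 102 + 1 = 53 bp.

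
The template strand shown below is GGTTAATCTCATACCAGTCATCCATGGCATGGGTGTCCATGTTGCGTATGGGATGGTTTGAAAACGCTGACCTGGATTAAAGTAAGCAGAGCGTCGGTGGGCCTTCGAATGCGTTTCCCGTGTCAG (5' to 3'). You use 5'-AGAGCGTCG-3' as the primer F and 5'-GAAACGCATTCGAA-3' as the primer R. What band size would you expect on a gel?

30 bp

Scanning the template, AGAGCGTCG occurs at positions 88–96; this primer anneals to the bottom strand there with its 3' end pointing downstream.
Taking the reverse complement of GAAACGCATTCGAA gives TTCGAATGCGTTTC, found at positions 104–117 on the template; the primer anneals here to the top strand with its 3' end pointing upstream.
Product length = (reverse-primer end) − (forward-primer start) + 1 = 117 − 88 + 1 = 30 bp.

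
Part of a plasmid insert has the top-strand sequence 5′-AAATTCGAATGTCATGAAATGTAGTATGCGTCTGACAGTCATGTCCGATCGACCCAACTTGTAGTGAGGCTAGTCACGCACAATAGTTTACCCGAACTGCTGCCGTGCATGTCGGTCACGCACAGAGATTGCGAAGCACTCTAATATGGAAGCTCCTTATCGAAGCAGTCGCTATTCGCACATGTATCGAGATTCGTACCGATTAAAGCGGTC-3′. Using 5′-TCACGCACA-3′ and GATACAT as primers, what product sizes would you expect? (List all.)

The forward primer TCACGCACA matches the top strand at positions 74–82, 116–124.
The reverse primer's reverse complement is ATGTATC, matching at positions 182–188.
Each forward site pairs with the reverse site to give a product ending at position 188: sizes 115, 73 bp.

115 bp, 73 bp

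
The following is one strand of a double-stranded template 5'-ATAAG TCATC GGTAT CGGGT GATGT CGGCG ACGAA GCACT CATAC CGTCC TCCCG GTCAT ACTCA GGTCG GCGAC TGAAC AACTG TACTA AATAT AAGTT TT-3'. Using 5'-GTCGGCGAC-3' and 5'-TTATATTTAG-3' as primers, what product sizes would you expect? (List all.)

74 bp, 31 bp

The forward primer GTCGGCGAC matches the top strand at positions 24–32, 67–75.
The reverse primer's reverse complement is CTAAATATAA, matching at positions 88–97.
Each forward site pairs with the reverse site to give a product ending at position 97: sizes 74, 31 bp.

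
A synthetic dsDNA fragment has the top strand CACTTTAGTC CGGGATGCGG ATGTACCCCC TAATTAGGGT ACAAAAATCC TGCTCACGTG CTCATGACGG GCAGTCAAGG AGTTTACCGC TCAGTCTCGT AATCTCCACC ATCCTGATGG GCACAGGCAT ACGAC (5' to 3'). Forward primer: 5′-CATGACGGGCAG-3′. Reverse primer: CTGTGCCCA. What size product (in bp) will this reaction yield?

64 bp

The forward primer matches the template at positions 63–74.
Reverse complement of the reverse primer: TGGGCACAG. This occurs on the top strand at positions 118–126.
Amplicon spans positions 63–126: 64 bp.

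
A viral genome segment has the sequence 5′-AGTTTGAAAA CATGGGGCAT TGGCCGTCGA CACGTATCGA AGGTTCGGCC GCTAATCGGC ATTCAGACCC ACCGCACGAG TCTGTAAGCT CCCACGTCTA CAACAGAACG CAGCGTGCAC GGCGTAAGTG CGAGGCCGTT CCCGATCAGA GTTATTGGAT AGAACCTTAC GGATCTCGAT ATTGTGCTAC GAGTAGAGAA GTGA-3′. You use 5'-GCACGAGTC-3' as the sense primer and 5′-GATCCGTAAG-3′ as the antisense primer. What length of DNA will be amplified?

The forward primer matches the template at positions 74–82.
Reverse complement of the reverse primer: CTTACGGATC. This occurs on the top strand at positions 166–175.
Amplicon spans positions 74–175: 102 bp.

102 bp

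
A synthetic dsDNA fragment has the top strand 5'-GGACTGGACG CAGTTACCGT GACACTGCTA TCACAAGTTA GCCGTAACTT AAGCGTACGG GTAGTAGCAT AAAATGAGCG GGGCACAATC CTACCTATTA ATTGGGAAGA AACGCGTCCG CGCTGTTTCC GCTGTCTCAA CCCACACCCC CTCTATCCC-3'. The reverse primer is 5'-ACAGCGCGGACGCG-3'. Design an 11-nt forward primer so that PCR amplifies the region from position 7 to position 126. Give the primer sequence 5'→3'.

5'-GACGCAGTTAC-3'

The reverse primer's reverse complement CGCGTCCGCGCTGT matches the template at positions 113–126; the product starts at position 7.
The forward primer is identical to the top strand over positions 7–17: GACGCAGTTAC.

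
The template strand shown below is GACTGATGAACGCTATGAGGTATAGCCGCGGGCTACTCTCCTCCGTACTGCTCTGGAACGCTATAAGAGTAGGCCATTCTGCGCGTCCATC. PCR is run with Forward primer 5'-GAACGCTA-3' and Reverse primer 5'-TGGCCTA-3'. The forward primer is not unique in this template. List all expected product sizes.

The forward primer GAACGCTA matches the top strand at positions 8–15, 56–63.
The reverse primer's reverse complement is TAGGCCA, matching at positions 70–76.
Each forward site pairs with the reverse site to give a product ending at position 76: sizes 69, 21 bp.

69 bp, 21 bp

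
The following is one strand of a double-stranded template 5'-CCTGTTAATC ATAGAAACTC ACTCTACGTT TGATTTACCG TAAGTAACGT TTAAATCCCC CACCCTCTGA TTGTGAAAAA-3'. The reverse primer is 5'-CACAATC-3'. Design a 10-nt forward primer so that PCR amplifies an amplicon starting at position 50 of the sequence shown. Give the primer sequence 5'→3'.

5'-TTTAAATCCC-3'

The reverse primer's reverse complement GATTGTG matches the template at positions 69–75; the product starts at position 50.
The forward primer is identical to the top strand over positions 50–59: TTTAAATCCC.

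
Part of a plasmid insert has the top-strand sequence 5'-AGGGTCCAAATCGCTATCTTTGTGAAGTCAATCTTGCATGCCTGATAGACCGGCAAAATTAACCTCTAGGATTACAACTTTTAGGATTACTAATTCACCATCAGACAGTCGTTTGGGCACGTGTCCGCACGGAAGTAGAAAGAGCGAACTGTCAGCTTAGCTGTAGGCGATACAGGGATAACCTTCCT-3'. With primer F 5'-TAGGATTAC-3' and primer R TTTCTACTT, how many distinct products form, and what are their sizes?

The forward primer TAGGATTAC matches the top strand at positions 67–75, 82–90.
The reverse primer's reverse complement is AAGTAGAAA, matching at positions 133–141.
Each forward site pairs with the reverse site to give a product ending at position 141: sizes 75, 60 bp.

Two products: 75 bp, 60 bp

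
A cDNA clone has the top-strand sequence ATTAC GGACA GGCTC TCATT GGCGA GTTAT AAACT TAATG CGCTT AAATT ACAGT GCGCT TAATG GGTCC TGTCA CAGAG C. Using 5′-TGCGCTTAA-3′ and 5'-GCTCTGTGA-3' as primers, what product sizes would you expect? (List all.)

The forward primer TGCGCTTAA matches the top strand at positions 39–47, 55–63.
The reverse primer's reverse complement is TCACAGAGC, matching at positions 73–81.
Each forward site pairs with the reverse site to give a product ending at position 81: sizes 43, 27 bp.

43 bp, 27 bp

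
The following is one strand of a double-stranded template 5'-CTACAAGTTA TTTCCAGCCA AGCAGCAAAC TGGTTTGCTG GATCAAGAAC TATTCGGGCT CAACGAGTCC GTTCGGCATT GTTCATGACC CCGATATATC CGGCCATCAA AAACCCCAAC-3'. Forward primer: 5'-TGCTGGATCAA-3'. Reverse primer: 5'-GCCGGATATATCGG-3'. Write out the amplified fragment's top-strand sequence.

5'-TGCTGGATCAAGAACTATTCGGGCTCAACGAGTCCGTTCGGCATTGTTCATGACCCCGATATATCCGGC-3'

Forward primer TGCTGGATCAA is found on the top strand at positions 36–46.
Reverse complement of the reverse primer: CCGATATATCCGGC. This occurs on the top strand at positions 91–104.
The product is the template from position 36 through 104 (69 bp).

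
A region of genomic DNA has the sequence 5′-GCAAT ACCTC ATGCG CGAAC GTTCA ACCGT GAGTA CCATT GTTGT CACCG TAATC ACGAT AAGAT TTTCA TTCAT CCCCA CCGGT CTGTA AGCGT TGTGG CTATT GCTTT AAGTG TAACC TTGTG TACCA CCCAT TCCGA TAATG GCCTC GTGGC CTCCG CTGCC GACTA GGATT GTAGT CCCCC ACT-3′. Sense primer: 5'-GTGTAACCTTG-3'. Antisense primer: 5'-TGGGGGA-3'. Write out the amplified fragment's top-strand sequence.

Forward primer GTGTAACCTTG is found on the top strand at positions 113–123.
Taking the reverse complement of TGGGGGA gives TCCCCCA, found at positions 180–186 on the template; the primer anneals here to the top strand with its 3' end pointing upstream.
The product is the template from position 113 through 186 (74 bp).

5'-GTGTAACCTTGTGTACCACCCATTCCGATAATGGCCTCGTGGCCTCCGCTGCCGACTAGGATTGTAGTCCCCCA-3'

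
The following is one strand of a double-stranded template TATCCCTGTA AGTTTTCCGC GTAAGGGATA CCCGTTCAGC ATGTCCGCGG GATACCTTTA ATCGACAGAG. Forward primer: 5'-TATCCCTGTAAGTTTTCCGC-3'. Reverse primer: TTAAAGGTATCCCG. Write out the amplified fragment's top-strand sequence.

Scanning the template, TATCCCTGTAAGTTTTCCGC occurs at positions 1–20; this primer anneals to the bottom strand there with its 3' end pointing downstream.
Taking the reverse complement of TTAAAGGTATCCCG gives CGGGATACCTTTAA, found at positions 48–61 on the template; the primer anneals here to the top strand with its 3' end pointing upstream.
The product is the template from position 1 through 61 (61 bp).

5'-TATCCCTGTAAGTTTTCCGCGTAAGGGATACCCGTTCAGCATGTCCGCGGGATACCTTTAA-3'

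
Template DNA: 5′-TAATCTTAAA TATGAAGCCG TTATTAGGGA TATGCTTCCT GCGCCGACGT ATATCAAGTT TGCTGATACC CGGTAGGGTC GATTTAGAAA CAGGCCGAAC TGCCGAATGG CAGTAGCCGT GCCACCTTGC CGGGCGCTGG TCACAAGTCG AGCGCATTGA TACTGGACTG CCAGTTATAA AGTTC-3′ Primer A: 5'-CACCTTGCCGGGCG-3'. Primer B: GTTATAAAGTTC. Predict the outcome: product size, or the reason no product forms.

Primer A (CACCTTGCCGGGCG) matches the top strand at positions 123–136 (3' end points downstream).
Primer B (GTTATAAAGTTC) also matches the top strand directly, at positions 174–185 — its reverse complement GAACTTTATAAC is not present.
Both primers anneal to the bottom strand with 3' ends pointing the same way, so neither can prime synthesis back toward the other.

No product — both primers anneal to the same strand and extend in the same direction.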